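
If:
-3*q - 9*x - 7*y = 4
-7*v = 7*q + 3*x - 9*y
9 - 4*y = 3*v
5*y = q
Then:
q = -295/28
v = 122/21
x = 593/126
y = -59/28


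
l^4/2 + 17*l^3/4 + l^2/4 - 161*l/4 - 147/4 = (l/2 + 1/2)*(l - 3)*(l + 7/2)*(l + 7)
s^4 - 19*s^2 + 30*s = s*(s - 3)*(s - 2)*(s + 5)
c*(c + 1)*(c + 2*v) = c^3 + 2*c^2*v + c^2 + 2*c*v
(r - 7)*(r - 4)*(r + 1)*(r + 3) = r^4 - 7*r^3 - 13*r^2 + 79*r + 84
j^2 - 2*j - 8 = (j - 4)*(j + 2)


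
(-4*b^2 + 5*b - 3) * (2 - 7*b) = 28*b^3 - 43*b^2 + 31*b - 6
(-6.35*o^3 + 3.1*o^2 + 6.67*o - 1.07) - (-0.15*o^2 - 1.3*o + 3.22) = -6.35*o^3 + 3.25*o^2 + 7.97*o - 4.29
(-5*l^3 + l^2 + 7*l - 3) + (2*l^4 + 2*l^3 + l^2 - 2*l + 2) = 2*l^4 - 3*l^3 + 2*l^2 + 5*l - 1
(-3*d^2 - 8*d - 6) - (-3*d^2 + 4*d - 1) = -12*d - 5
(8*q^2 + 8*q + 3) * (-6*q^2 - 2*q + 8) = -48*q^4 - 64*q^3 + 30*q^2 + 58*q + 24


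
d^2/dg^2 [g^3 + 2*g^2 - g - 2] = 6*g + 4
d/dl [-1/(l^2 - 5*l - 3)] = (2*l - 5)/(-l^2 + 5*l + 3)^2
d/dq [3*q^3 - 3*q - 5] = 9*q^2 - 3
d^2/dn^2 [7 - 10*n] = 0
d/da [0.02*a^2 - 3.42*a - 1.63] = 0.04*a - 3.42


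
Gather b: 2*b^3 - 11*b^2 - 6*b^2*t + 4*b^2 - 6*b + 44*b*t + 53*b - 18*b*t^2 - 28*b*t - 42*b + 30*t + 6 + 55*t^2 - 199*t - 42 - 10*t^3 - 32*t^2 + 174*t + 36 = 2*b^3 + b^2*(-6*t - 7) + b*(-18*t^2 + 16*t + 5) - 10*t^3 + 23*t^2 + 5*t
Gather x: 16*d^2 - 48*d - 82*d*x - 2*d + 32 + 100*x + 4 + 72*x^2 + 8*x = 16*d^2 - 50*d + 72*x^2 + x*(108 - 82*d) + 36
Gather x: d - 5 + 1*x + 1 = d + x - 4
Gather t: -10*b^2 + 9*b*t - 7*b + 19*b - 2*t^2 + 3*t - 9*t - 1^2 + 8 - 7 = -10*b^2 + 12*b - 2*t^2 + t*(9*b - 6)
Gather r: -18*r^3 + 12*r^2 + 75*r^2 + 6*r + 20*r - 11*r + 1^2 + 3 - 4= -18*r^3 + 87*r^2 + 15*r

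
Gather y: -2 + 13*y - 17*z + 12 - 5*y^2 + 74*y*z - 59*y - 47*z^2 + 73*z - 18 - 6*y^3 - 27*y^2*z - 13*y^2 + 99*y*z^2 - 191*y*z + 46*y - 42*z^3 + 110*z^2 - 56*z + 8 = -6*y^3 + y^2*(-27*z - 18) + y*(99*z^2 - 117*z) - 42*z^3 + 63*z^2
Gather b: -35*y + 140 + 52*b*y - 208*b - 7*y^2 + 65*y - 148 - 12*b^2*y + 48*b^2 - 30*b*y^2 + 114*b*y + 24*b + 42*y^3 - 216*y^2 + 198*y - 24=b^2*(48 - 12*y) + b*(-30*y^2 + 166*y - 184) + 42*y^3 - 223*y^2 + 228*y - 32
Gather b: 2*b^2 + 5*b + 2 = 2*b^2 + 5*b + 2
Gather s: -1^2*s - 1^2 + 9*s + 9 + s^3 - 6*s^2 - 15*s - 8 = s^3 - 6*s^2 - 7*s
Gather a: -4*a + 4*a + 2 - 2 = 0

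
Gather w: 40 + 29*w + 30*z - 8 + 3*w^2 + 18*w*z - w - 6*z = 3*w^2 + w*(18*z + 28) + 24*z + 32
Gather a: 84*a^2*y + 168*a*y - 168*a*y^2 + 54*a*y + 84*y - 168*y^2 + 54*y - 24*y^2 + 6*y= 84*a^2*y + a*(-168*y^2 + 222*y) - 192*y^2 + 144*y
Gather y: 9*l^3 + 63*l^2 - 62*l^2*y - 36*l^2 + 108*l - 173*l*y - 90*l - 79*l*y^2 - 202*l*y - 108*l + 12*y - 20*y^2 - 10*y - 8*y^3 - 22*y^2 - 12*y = 9*l^3 + 27*l^2 - 90*l - 8*y^3 + y^2*(-79*l - 42) + y*(-62*l^2 - 375*l - 10)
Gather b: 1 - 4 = -3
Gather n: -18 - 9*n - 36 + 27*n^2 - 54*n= 27*n^2 - 63*n - 54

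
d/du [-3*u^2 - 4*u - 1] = -6*u - 4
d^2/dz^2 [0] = 0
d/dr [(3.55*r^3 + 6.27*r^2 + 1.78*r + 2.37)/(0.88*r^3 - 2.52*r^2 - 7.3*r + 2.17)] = (-1.77635683940025e-15*r^5 - 14.4636*r^4 - 54.9628*r^3 - 24.4317*r^2 + 39.1566*r + 21.1636)/(0.7744*r^6 - 4.4352*r^5 - 6.4976*r^4 + 40.6112*r^3 + 42.3532*r^2 - 31.682*r + 4.7089)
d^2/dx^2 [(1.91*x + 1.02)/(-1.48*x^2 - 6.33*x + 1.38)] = (-(1.91*x + 1.02)*(2.96*x + 6.33)*(5.92*x + 12.66) + (16.9608*x + 27.1998)*(1.48*x^2 + 6.33*x - 1.38))/(1.48*x^2 + 6.33*x - 1.38)^3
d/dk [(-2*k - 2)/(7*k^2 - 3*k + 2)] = 2*(7*k^2 + 14*k - 5)/(49*k^4 - 42*k^3 + 37*k^2 - 12*k + 4)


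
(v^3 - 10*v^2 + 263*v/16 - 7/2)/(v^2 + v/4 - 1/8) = (4*v^2 - 39*v + 56)/(2*(2*v + 1))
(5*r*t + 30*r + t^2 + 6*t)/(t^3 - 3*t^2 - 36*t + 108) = (5*r + t)/(t^2 - 9*t + 18)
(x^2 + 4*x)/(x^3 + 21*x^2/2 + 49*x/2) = 2*(x + 4)/(2*x^2 + 21*x + 49)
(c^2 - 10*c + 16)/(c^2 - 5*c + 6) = (c - 8)/(c - 3)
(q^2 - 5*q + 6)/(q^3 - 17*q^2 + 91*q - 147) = (q - 2)/(q^2 - 14*q + 49)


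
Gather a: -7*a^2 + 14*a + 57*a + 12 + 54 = -7*a^2 + 71*a + 66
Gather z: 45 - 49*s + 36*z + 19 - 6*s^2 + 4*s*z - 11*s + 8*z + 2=-6*s^2 - 60*s + z*(4*s + 44) + 66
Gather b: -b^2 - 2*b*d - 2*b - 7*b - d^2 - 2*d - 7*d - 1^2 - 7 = -b^2 + b*(-2*d - 9) - d^2 - 9*d - 8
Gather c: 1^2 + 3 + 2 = 6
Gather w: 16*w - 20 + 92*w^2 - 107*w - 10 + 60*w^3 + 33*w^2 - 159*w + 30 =60*w^3 + 125*w^2 - 250*w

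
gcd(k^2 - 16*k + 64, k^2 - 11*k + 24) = k - 8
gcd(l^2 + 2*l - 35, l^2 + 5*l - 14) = l + 7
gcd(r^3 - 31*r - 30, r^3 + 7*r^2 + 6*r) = r + 1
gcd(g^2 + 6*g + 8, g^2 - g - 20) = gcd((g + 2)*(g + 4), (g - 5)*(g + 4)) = g + 4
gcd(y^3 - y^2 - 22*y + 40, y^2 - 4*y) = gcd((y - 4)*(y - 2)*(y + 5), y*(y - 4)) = y - 4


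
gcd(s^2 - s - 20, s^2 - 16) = s + 4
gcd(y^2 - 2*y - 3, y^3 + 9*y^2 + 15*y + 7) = y + 1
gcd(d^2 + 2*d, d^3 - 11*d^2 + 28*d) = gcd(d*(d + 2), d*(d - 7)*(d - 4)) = d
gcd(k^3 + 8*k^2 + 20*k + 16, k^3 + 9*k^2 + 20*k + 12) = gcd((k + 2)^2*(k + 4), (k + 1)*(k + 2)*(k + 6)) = k + 2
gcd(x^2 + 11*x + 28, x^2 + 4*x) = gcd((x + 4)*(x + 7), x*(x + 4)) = x + 4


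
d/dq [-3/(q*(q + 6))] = 6*(q + 3)/(q^2*(q + 6)^2)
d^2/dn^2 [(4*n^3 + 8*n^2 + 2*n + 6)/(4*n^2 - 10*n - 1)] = 24*(64*n^3 + 42*n^2 - 57*n + 51)/(64*n^6 - 480*n^5 + 1152*n^4 - 760*n^3 - 288*n^2 - 30*n - 1)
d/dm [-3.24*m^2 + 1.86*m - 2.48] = 1.86 - 6.48*m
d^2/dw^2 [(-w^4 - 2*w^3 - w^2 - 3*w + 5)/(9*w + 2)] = 2*(-243*w^4 - 306*w^3 - 132*w^2 - 24*w + 455)/(729*w^3 + 486*w^2 + 108*w + 8)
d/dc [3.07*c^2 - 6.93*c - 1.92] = 6.14*c - 6.93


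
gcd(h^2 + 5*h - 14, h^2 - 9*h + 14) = h - 2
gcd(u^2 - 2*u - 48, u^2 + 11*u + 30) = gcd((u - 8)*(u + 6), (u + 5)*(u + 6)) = u + 6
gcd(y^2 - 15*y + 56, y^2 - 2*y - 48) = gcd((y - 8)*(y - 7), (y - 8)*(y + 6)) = y - 8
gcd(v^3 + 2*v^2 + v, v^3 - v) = v^2 + v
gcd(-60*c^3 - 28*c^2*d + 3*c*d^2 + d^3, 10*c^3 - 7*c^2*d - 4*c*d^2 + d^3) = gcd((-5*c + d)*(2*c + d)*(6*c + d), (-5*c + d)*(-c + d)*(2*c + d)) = 10*c^2 + 3*c*d - d^2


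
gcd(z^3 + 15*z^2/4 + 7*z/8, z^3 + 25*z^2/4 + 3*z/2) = z^2 + z/4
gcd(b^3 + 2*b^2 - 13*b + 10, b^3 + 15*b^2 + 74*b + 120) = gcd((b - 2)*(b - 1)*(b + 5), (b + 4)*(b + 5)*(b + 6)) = b + 5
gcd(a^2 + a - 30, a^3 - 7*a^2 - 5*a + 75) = a - 5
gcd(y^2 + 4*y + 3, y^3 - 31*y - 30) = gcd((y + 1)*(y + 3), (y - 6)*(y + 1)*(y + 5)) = y + 1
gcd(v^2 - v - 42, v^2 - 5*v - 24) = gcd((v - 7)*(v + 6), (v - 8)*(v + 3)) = 1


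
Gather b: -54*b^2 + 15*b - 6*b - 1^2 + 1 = -54*b^2 + 9*b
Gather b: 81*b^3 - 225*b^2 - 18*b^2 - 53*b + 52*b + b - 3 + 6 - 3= 81*b^3 - 243*b^2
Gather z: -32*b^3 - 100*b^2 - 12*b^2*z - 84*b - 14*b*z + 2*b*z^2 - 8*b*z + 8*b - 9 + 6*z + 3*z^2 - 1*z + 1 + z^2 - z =-32*b^3 - 100*b^2 - 76*b + z^2*(2*b + 4) + z*(-12*b^2 - 22*b + 4) - 8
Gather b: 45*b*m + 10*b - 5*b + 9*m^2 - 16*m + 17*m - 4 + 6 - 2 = b*(45*m + 5) + 9*m^2 + m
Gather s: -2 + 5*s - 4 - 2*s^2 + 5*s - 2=-2*s^2 + 10*s - 8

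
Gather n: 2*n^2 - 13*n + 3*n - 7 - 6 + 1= 2*n^2 - 10*n - 12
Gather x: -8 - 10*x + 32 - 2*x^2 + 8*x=-2*x^2 - 2*x + 24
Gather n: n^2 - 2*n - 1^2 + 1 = n^2 - 2*n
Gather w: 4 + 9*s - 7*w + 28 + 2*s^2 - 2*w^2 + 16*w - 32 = 2*s^2 + 9*s - 2*w^2 + 9*w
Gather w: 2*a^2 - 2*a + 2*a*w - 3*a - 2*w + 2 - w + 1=2*a^2 - 5*a + w*(2*a - 3) + 3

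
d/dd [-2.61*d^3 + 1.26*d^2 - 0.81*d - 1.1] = -7.83*d^2 + 2.52*d - 0.81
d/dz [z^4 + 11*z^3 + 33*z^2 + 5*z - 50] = 4*z^3 + 33*z^2 + 66*z + 5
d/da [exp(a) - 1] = exp(a)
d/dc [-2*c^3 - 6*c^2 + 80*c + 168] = -6*c^2 - 12*c + 80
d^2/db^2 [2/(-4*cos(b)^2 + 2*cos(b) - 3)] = 4*(-32*sin(b)^4 - 6*sin(b)^2 - 18*cos(b) + 3*cos(3*b) + 30)/(4*sin(b)^2 + 2*cos(b) - 7)^3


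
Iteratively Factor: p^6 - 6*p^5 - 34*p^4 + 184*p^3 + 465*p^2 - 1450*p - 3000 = (p - 5)*(p^5 - p^4 - 39*p^3 - 11*p^2 + 410*p + 600) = (p - 5)*(p + 3)*(p^4 - 4*p^3 - 27*p^2 + 70*p + 200) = (p - 5)*(p + 3)*(p + 4)*(p^3 - 8*p^2 + 5*p + 50) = (p - 5)^2*(p + 3)*(p + 4)*(p^2 - 3*p - 10) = (p - 5)^3*(p + 3)*(p + 4)*(p + 2)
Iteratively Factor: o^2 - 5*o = (o - 5)*(o)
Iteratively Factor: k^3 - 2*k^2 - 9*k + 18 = (k - 3)*(k^2 + k - 6) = (k - 3)*(k + 3)*(k - 2)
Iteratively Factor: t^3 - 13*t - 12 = (t + 3)*(t^2 - 3*t - 4) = (t - 4)*(t + 3)*(t + 1)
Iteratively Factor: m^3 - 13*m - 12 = (m - 4)*(m^2 + 4*m + 3) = (m - 4)*(m + 3)*(m + 1)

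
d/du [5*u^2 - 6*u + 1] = 10*u - 6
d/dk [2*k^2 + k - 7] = 4*k + 1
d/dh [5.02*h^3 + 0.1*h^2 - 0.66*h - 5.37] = 15.06*h^2 + 0.2*h - 0.66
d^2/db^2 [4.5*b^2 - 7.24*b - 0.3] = 9.00000000000000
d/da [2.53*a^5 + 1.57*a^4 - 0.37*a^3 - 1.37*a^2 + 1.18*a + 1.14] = 12.65*a^4 + 6.28*a^3 - 1.11*a^2 - 2.74*a + 1.18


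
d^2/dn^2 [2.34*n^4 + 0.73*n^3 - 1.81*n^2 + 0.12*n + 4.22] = 28.08*n^2 + 4.38*n - 3.62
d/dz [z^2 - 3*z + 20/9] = 2*z - 3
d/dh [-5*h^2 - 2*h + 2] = -10*h - 2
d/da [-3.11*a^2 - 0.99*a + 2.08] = -6.22*a - 0.99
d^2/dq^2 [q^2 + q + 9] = 2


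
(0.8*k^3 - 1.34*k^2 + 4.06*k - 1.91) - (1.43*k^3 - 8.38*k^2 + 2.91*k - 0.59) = -0.63*k^3 + 7.04*k^2 + 1.15*k - 1.32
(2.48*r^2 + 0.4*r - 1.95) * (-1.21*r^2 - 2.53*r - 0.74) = -3.0008*r^4 - 6.7584*r^3 - 0.4877*r^2 + 4.6375*r + 1.443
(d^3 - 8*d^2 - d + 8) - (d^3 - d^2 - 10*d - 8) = -7*d^2 + 9*d + 16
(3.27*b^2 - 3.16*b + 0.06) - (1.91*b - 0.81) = 3.27*b^2 - 5.07*b + 0.87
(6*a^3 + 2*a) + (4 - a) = 6*a^3 + a + 4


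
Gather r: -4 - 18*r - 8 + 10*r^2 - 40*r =10*r^2 - 58*r - 12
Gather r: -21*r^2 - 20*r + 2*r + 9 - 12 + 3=-21*r^2 - 18*r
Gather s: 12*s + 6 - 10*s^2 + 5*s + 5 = -10*s^2 + 17*s + 11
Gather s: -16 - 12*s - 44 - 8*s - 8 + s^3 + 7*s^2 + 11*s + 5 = s^3 + 7*s^2 - 9*s - 63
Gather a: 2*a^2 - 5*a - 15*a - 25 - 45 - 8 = 2*a^2 - 20*a - 78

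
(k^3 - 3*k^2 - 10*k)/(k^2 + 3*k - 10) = k*(k^2 - 3*k - 10)/(k^2 + 3*k - 10)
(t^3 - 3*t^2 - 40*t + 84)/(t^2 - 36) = (t^2 - 9*t + 14)/(t - 6)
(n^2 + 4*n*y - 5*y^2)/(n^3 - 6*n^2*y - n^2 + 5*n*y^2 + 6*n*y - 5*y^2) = (-n - 5*y)/(-n^2 + 5*n*y + n - 5*y)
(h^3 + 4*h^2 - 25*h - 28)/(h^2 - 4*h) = h + 8 + 7/h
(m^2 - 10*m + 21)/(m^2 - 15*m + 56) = (m - 3)/(m - 8)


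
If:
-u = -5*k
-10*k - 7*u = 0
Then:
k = 0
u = 0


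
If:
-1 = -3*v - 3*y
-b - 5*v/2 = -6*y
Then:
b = 17*y/2 - 5/6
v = 1/3 - y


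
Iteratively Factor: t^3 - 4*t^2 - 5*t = (t)*(t^2 - 4*t - 5) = t*(t + 1)*(t - 5)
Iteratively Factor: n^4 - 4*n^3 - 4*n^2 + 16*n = (n - 2)*(n^3 - 2*n^2 - 8*n) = (n - 4)*(n - 2)*(n^2 + 2*n) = n*(n - 4)*(n - 2)*(n + 2)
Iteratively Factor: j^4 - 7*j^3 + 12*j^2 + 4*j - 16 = (j - 4)*(j^3 - 3*j^2 + 4) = (j - 4)*(j - 2)*(j^2 - j - 2) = (j - 4)*(j - 2)^2*(j + 1)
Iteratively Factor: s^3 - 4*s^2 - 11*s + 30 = (s + 3)*(s^2 - 7*s + 10) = (s - 5)*(s + 3)*(s - 2)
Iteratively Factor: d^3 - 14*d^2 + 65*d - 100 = (d - 5)*(d^2 - 9*d + 20) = (d - 5)*(d - 4)*(d - 5)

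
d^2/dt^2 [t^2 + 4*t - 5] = 2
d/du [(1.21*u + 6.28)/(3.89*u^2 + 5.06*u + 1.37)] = (4.7069*u^2 + 6.1226*u - (1.21*u + 6.28)*(7.78*u + 5.06) + 1.6577)/(3.89*u^2 + 5.06*u + 1.37)^2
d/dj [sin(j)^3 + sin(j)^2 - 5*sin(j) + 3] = (3*sin(j)^2 + 2*sin(j) - 5)*cos(j)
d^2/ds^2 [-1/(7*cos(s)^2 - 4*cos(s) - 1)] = (-196*sin(s)^4 + 142*sin(s)^2 - 101*cos(s) + 21*cos(3*s) + 100)/(7*sin(s)^2 + 4*cos(s) - 6)^3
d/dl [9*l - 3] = 9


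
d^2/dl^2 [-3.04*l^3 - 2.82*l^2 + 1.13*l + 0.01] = -18.24*l - 5.64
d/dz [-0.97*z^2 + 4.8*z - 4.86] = 4.8 - 1.94*z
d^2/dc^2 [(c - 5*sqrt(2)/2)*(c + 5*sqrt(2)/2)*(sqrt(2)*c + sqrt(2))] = sqrt(2)*(6*c + 2)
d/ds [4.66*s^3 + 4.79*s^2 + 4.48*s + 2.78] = 13.98*s^2 + 9.58*s + 4.48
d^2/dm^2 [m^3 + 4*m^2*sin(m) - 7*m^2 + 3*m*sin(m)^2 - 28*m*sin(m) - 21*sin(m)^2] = -4*m^2*sin(m) + 28*m*sin(m) + 16*m*cos(m) + 6*m*cos(2*m) + 6*m + 8*sin(m) + 6*sin(2*m) - 56*cos(m) - 42*cos(2*m) - 14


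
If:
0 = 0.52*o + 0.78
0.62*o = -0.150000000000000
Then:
No Solution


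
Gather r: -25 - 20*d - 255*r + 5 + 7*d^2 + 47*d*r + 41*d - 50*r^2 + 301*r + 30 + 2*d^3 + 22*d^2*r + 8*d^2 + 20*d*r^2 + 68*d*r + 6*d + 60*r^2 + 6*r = 2*d^3 + 15*d^2 + 27*d + r^2*(20*d + 10) + r*(22*d^2 + 115*d + 52) + 10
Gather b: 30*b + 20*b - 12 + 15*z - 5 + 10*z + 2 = 50*b + 25*z - 15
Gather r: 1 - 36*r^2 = 1 - 36*r^2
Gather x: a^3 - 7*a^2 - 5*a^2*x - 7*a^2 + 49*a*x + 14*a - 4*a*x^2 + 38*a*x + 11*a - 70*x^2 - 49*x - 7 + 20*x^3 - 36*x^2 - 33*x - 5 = a^3 - 14*a^2 + 25*a + 20*x^3 + x^2*(-4*a - 106) + x*(-5*a^2 + 87*a - 82) - 12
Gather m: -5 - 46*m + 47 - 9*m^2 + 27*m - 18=-9*m^2 - 19*m + 24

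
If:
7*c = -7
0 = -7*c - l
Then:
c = -1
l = 7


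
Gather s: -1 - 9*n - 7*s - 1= -9*n - 7*s - 2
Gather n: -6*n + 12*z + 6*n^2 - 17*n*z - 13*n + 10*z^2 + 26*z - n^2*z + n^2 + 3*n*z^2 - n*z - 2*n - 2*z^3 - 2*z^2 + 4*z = n^2*(7 - z) + n*(3*z^2 - 18*z - 21) - 2*z^3 + 8*z^2 + 42*z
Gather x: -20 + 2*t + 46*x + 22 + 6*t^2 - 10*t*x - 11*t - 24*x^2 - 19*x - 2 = 6*t^2 - 9*t - 24*x^2 + x*(27 - 10*t)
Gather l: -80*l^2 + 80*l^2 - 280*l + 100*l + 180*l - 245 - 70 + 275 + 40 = 0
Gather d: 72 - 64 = 8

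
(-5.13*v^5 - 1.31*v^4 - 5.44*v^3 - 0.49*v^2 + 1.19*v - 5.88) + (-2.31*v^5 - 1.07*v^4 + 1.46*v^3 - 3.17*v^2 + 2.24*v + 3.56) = -7.44*v^5 - 2.38*v^4 - 3.98*v^3 - 3.66*v^2 + 3.43*v - 2.32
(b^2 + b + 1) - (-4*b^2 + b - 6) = 5*b^2 + 7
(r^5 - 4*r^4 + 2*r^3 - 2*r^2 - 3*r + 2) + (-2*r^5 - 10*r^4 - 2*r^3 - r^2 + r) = -r^5 - 14*r^4 - 3*r^2 - 2*r + 2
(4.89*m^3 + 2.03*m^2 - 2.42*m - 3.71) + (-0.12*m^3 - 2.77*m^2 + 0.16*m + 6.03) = 4.77*m^3 - 0.74*m^2 - 2.26*m + 2.32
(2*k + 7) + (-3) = 2*k + 4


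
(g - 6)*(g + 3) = g^2 - 3*g - 18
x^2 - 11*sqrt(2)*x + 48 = (x - 8*sqrt(2))*(x - 3*sqrt(2))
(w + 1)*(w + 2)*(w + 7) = w^3 + 10*w^2 + 23*w + 14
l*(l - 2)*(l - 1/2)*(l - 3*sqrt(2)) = l^4 - 3*sqrt(2)*l^3 - 5*l^3/2 + l^2 + 15*sqrt(2)*l^2/2 - 3*sqrt(2)*l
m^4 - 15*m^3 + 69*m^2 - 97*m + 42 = (m - 7)*(m - 6)*(m - 1)^2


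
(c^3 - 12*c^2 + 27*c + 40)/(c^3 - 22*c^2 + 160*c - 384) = (c^2 - 4*c - 5)/(c^2 - 14*c + 48)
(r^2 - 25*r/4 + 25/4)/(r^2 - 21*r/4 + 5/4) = (4*r - 5)/(4*r - 1)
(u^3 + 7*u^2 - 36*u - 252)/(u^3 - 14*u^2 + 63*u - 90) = (u^2 + 13*u + 42)/(u^2 - 8*u + 15)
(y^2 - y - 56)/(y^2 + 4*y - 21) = (y - 8)/(y - 3)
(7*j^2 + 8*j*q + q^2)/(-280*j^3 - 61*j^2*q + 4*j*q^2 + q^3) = (j + q)/(-40*j^2 - 3*j*q + q^2)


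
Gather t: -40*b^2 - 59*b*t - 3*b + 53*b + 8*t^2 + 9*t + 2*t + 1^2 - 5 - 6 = -40*b^2 + 50*b + 8*t^2 + t*(11 - 59*b) - 10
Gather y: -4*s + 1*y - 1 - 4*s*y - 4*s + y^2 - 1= -8*s + y^2 + y*(1 - 4*s) - 2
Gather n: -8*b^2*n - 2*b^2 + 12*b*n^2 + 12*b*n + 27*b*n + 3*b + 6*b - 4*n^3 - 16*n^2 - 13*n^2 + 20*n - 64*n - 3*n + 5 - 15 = -2*b^2 + 9*b - 4*n^3 + n^2*(12*b - 29) + n*(-8*b^2 + 39*b - 47) - 10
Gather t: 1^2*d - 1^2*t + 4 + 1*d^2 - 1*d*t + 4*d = d^2 + 5*d + t*(-d - 1) + 4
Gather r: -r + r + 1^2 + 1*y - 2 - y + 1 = 0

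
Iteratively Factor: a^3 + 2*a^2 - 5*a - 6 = (a + 1)*(a^2 + a - 6) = (a + 1)*(a + 3)*(a - 2)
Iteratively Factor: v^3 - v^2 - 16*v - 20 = (v - 5)*(v^2 + 4*v + 4) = (v - 5)*(v + 2)*(v + 2)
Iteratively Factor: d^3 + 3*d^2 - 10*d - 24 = (d - 3)*(d^2 + 6*d + 8) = (d - 3)*(d + 4)*(d + 2)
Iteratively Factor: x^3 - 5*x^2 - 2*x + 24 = (x + 2)*(x^2 - 7*x + 12) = (x - 3)*(x + 2)*(x - 4)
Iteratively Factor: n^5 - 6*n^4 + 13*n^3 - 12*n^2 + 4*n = (n - 2)*(n^4 - 4*n^3 + 5*n^2 - 2*n) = (n - 2)^2*(n^3 - 2*n^2 + n) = (n - 2)^2*(n - 1)*(n^2 - n) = (n - 2)^2*(n - 1)^2*(n)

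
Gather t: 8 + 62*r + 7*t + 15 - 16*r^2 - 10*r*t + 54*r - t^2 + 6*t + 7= -16*r^2 + 116*r - t^2 + t*(13 - 10*r) + 30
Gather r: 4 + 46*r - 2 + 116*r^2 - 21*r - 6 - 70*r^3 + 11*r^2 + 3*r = -70*r^3 + 127*r^2 + 28*r - 4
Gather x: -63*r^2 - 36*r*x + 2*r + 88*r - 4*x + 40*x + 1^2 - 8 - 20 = -63*r^2 + 90*r + x*(36 - 36*r) - 27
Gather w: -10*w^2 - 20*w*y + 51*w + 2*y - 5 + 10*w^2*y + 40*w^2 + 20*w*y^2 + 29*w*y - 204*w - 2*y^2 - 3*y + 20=w^2*(10*y + 30) + w*(20*y^2 + 9*y - 153) - 2*y^2 - y + 15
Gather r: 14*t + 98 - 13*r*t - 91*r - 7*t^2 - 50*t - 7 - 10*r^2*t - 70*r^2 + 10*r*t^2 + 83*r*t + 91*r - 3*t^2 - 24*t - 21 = r^2*(-10*t - 70) + r*(10*t^2 + 70*t) - 10*t^2 - 60*t + 70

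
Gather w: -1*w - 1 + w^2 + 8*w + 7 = w^2 + 7*w + 6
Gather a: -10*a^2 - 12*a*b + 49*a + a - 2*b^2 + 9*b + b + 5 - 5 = -10*a^2 + a*(50 - 12*b) - 2*b^2 + 10*b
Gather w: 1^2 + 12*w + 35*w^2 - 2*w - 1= 35*w^2 + 10*w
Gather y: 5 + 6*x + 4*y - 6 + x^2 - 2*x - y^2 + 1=x^2 + 4*x - y^2 + 4*y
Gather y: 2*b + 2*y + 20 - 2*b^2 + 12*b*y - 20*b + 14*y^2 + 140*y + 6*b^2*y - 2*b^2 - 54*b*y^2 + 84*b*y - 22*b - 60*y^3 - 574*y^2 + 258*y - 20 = -4*b^2 - 40*b - 60*y^3 + y^2*(-54*b - 560) + y*(6*b^2 + 96*b + 400)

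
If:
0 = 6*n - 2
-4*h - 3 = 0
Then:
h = -3/4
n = 1/3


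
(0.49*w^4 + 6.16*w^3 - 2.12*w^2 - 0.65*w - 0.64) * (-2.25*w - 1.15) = -1.1025*w^5 - 14.4235*w^4 - 2.314*w^3 + 3.9005*w^2 + 2.1875*w + 0.736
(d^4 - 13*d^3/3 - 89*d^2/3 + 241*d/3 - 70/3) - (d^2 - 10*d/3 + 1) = d^4 - 13*d^3/3 - 92*d^2/3 + 251*d/3 - 73/3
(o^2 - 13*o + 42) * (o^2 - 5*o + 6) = o^4 - 18*o^3 + 113*o^2 - 288*o + 252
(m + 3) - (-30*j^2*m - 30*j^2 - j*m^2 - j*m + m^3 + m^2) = 30*j^2*m + 30*j^2 + j*m^2 + j*m - m^3 - m^2 + m + 3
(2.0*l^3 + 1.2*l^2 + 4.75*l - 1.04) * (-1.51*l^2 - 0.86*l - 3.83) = -3.02*l^5 - 3.532*l^4 - 15.8645*l^3 - 7.1106*l^2 - 17.2981*l + 3.9832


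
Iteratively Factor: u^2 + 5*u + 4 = (u + 4)*(u + 1)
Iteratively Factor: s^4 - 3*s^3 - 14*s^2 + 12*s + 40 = (s + 2)*(s^3 - 5*s^2 - 4*s + 20) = (s + 2)^2*(s^2 - 7*s + 10) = (s - 2)*(s + 2)^2*(s - 5)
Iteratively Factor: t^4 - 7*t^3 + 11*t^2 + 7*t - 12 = (t + 1)*(t^3 - 8*t^2 + 19*t - 12) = (t - 4)*(t + 1)*(t^2 - 4*t + 3) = (t - 4)*(t - 3)*(t + 1)*(t - 1)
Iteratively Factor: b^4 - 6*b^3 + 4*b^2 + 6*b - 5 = (b + 1)*(b^3 - 7*b^2 + 11*b - 5) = (b - 5)*(b + 1)*(b^2 - 2*b + 1) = (b - 5)*(b - 1)*(b + 1)*(b - 1)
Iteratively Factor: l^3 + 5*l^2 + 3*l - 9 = (l - 1)*(l^2 + 6*l + 9) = (l - 1)*(l + 3)*(l + 3)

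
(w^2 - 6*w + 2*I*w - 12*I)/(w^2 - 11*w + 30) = (w + 2*I)/(w - 5)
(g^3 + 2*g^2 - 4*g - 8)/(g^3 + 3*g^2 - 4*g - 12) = (g + 2)/(g + 3)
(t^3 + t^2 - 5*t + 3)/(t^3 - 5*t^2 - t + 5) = (t^2 + 2*t - 3)/(t^2 - 4*t - 5)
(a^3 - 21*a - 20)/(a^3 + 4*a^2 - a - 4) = (a - 5)/(a - 1)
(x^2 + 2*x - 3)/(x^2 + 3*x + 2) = (x^2 + 2*x - 3)/(x^2 + 3*x + 2)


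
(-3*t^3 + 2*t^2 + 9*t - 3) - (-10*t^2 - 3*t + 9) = -3*t^3 + 12*t^2 + 12*t - 12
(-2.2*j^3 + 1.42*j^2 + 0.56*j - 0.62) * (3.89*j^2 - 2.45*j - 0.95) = -8.558*j^5 + 10.9138*j^4 + 0.7894*j^3 - 5.1328*j^2 + 0.987*j + 0.589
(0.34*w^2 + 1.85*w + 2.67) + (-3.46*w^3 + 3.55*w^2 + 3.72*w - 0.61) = -3.46*w^3 + 3.89*w^2 + 5.57*w + 2.06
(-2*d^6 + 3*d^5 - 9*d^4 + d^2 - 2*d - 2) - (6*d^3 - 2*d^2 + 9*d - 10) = -2*d^6 + 3*d^5 - 9*d^4 - 6*d^3 + 3*d^2 - 11*d + 8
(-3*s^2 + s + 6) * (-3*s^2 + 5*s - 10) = 9*s^4 - 18*s^3 + 17*s^2 + 20*s - 60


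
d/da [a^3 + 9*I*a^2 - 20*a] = 3*a^2 + 18*I*a - 20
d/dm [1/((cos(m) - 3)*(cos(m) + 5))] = 2*(cos(m) + 1)*sin(m)/((cos(m) - 3)^2*(cos(m) + 5)^2)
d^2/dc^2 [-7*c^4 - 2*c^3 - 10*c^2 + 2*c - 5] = -84*c^2 - 12*c - 20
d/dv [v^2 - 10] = 2*v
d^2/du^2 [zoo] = 0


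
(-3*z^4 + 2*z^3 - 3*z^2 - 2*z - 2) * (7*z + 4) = -21*z^5 + 2*z^4 - 13*z^3 - 26*z^2 - 22*z - 8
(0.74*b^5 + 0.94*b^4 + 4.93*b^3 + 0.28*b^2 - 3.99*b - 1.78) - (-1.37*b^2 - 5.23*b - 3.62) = 0.74*b^5 + 0.94*b^4 + 4.93*b^3 + 1.65*b^2 + 1.24*b + 1.84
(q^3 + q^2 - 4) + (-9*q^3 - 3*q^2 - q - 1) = -8*q^3 - 2*q^2 - q - 5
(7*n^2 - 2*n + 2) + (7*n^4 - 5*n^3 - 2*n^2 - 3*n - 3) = 7*n^4 - 5*n^3 + 5*n^2 - 5*n - 1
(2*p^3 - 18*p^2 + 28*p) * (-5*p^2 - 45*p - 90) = -10*p^5 + 490*p^3 + 360*p^2 - 2520*p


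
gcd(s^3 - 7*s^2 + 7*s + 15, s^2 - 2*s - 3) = s^2 - 2*s - 3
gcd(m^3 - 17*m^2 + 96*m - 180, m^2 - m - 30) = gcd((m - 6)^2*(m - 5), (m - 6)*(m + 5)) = m - 6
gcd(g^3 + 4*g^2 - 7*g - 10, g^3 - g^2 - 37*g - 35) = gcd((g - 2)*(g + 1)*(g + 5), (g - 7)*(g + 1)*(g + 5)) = g^2 + 6*g + 5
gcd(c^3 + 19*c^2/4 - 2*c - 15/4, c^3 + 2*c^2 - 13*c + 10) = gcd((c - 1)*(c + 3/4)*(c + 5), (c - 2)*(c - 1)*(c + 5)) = c^2 + 4*c - 5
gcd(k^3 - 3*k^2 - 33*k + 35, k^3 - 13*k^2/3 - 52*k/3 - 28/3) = k - 7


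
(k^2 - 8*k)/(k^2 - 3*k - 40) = k/(k + 5)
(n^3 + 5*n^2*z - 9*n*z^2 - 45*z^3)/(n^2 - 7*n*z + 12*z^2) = (-n^2 - 8*n*z - 15*z^2)/(-n + 4*z)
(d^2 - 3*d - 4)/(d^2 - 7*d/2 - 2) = 2*(d + 1)/(2*d + 1)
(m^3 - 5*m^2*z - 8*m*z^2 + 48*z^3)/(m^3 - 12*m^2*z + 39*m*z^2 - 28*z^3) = (m^2 - m*z - 12*z^2)/(m^2 - 8*m*z + 7*z^2)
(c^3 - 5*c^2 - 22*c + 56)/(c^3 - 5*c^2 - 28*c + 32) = (c^2 - 9*c + 14)/(c^2 - 9*c + 8)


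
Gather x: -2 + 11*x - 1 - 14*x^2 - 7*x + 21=-14*x^2 + 4*x + 18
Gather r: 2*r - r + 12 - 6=r + 6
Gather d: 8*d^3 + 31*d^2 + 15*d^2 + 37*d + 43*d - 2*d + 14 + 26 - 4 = 8*d^3 + 46*d^2 + 78*d + 36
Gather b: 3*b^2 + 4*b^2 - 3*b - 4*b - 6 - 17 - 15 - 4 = 7*b^2 - 7*b - 42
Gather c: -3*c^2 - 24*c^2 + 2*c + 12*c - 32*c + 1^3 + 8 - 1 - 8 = -27*c^2 - 18*c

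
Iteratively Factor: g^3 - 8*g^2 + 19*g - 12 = (g - 3)*(g^2 - 5*g + 4) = (g - 4)*(g - 3)*(g - 1)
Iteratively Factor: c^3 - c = (c + 1)*(c^2 - c) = (c - 1)*(c + 1)*(c)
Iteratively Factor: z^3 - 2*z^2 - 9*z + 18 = (z - 3)*(z^2 + z - 6) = (z - 3)*(z - 2)*(z + 3)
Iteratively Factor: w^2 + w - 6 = (w - 2)*(w + 3)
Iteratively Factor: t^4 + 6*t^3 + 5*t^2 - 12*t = (t + 4)*(t^3 + 2*t^2 - 3*t) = (t - 1)*(t + 4)*(t^2 + 3*t) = t*(t - 1)*(t + 4)*(t + 3)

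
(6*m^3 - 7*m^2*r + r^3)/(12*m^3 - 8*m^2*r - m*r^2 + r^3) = (-m + r)/(-2*m + r)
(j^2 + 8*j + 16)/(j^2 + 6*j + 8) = (j + 4)/(j + 2)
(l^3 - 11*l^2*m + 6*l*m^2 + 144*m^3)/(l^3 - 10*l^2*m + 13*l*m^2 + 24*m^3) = (l^2 - 3*l*m - 18*m^2)/(l^2 - 2*l*m - 3*m^2)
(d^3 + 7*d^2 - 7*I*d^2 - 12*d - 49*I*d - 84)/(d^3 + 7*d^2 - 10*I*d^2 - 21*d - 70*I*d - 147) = (d - 4*I)/(d - 7*I)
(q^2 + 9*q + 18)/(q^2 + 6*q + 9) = (q + 6)/(q + 3)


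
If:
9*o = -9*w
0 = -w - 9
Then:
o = 9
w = -9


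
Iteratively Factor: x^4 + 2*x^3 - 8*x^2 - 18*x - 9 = (x + 1)*(x^3 + x^2 - 9*x - 9) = (x + 1)^2*(x^2 - 9) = (x - 3)*(x + 1)^2*(x + 3)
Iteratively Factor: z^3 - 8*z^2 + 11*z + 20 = (z - 5)*(z^2 - 3*z - 4) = (z - 5)*(z + 1)*(z - 4)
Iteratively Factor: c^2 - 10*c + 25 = (c - 5)*(c - 5)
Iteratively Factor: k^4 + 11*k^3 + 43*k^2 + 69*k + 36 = (k + 4)*(k^3 + 7*k^2 + 15*k + 9) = (k + 3)*(k + 4)*(k^2 + 4*k + 3) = (k + 1)*(k + 3)*(k + 4)*(k + 3)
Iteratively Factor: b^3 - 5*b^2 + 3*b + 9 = (b - 3)*(b^2 - 2*b - 3) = (b - 3)^2*(b + 1)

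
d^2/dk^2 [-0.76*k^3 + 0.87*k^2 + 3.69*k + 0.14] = 1.74 - 4.56*k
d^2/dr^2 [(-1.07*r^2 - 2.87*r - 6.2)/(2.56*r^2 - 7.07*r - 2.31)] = (7.105427357601e-15*r^4 - 76.349952*r^3 - 281.759232*r^2 + 571.458048*r - 610.816696)/(16.777216*r^6 - 139.001856*r^5 + 338.467584*r^4 - 102.538331*r^3 - 305.414109*r^2 - 113.178681*r - 12.326391)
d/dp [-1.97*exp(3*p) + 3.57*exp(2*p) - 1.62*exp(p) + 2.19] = (-5.91*exp(2*p) + 7.14*exp(p) - 1.62)*exp(p)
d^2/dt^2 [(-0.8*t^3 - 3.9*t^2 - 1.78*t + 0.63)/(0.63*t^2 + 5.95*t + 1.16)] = (7.105427357601e-15*t^4 - 27.6493839999999*t^3 - 14.5285979999999*t^2 + 15.515394*t + 57.761782)/(0.250047*t^6 + 7.084665*t^5 + 68.291937*t^4 + 236.734435*t^3 + 125.743884*t^2 + 24.01896*t + 1.560896)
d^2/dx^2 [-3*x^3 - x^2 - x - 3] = -18*x - 2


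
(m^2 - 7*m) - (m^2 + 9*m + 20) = -16*m - 20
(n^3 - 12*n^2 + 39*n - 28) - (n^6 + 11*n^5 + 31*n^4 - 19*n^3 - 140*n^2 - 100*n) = -n^6 - 11*n^5 - 31*n^4 + 20*n^3 + 128*n^2 + 139*n - 28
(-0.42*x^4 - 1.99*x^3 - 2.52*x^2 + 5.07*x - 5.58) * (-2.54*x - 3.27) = 1.0668*x^5 + 6.428*x^4 + 12.9081*x^3 - 4.6374*x^2 - 2.4057*x + 18.2466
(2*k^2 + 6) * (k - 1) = 2*k^3 - 2*k^2 + 6*k - 6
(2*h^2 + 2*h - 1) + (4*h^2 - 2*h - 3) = 6*h^2 - 4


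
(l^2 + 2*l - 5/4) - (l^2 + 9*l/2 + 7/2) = -5*l/2 - 19/4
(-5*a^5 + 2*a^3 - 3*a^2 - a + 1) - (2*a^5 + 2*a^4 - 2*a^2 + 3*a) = -7*a^5 - 2*a^4 + 2*a^3 - a^2 - 4*a + 1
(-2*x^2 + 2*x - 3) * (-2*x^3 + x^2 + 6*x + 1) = 4*x^5 - 6*x^4 - 4*x^3 + 7*x^2 - 16*x - 3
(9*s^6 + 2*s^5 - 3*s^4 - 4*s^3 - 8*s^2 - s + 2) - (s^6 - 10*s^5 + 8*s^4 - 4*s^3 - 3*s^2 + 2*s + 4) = 8*s^6 + 12*s^5 - 11*s^4 - 5*s^2 - 3*s - 2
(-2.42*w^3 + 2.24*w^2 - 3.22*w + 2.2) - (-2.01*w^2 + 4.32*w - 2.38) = -2.42*w^3 + 4.25*w^2 - 7.54*w + 4.58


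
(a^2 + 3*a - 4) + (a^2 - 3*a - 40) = 2*a^2 - 44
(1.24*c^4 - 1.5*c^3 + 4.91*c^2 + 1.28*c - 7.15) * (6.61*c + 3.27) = 8.1964*c^5 - 5.8602*c^4 + 27.5501*c^3 + 24.5165*c^2 - 43.0759*c - 23.3805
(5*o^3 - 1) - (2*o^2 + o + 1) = 5*o^3 - 2*o^2 - o - 2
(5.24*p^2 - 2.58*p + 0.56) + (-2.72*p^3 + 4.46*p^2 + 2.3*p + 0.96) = -2.72*p^3 + 9.7*p^2 - 0.28*p + 1.52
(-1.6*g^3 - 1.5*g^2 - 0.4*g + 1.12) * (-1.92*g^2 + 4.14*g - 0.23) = 3.072*g^5 - 3.744*g^4 - 5.074*g^3 - 3.4614*g^2 + 4.7288*g - 0.2576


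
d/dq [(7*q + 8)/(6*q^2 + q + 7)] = (42*q^2 + 7*q - (7*q + 8)*(12*q + 1) + 49)/(6*q^2 + q + 7)^2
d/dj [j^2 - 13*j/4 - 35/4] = 2*j - 13/4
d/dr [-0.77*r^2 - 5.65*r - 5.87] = -1.54*r - 5.65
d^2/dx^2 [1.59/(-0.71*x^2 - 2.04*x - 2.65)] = (1.603038*x^2 + 4.605912*x - 1.59*(1.42*x + 2.04)*(2.84*x + 4.08) + 5.98317)/(0.71*x^2 + 2.04*x + 2.65)^3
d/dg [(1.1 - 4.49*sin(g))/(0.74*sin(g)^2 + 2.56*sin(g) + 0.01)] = (3.3226*sin(g)^2 - 1.628*sin(g) - 2.8609)*cos(g)/(0.5476*sin(g)^4 + 3.7888*sin(g)^3 + 6.5684*sin(g)^2 + 0.0512*sin(g) + 0.0001)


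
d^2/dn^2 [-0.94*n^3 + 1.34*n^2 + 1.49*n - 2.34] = 2.68 - 5.64*n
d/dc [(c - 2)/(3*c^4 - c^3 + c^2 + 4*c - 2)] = (3*c^4 - c^3 + c^2 + 4*c - (c - 2)*(12*c^3 - 3*c^2 + 2*c + 4) - 2)/(3*c^4 - c^3 + c^2 + 4*c - 2)^2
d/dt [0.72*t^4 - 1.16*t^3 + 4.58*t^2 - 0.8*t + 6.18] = 2.88*t^3 - 3.48*t^2 + 9.16*t - 0.8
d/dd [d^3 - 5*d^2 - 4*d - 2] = 3*d^2 - 10*d - 4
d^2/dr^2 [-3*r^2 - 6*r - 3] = -6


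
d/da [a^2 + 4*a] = 2*a + 4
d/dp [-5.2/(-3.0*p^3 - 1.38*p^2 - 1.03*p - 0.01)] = (-46.8*p^2 - 14.352*p - 5.356)/(3.0*p^3 + 1.38*p^2 + 1.03*p + 0.01)^2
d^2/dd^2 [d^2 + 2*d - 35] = 2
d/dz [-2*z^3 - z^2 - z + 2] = -6*z^2 - 2*z - 1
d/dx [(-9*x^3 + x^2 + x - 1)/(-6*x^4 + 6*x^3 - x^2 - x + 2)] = (-54*x^6 + 12*x^5 + 21*x^4 - 18*x^3 - 36*x^2 + 2*x + 1)/(36*x^8 - 72*x^7 + 48*x^6 - 35*x^4 + 26*x^3 - 3*x^2 - 4*x + 4)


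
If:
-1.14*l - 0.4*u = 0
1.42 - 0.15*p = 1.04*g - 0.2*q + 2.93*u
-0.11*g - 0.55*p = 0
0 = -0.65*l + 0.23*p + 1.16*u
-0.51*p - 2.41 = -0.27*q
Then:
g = 2.71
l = -0.03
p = -0.54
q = 7.90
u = 0.09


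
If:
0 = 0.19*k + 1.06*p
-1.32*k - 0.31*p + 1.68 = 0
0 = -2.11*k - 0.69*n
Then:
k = 1.33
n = -4.06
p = -0.24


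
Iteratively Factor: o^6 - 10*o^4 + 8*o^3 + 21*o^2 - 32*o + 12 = (o - 1)*(o^5 + o^4 - 9*o^3 - o^2 + 20*o - 12) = (o - 1)*(o + 2)*(o^4 - o^3 - 7*o^2 + 13*o - 6) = (o - 1)^2*(o + 2)*(o^3 - 7*o + 6) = (o - 1)^3*(o + 2)*(o^2 + o - 6) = (o - 1)^3*(o + 2)*(o + 3)*(o - 2)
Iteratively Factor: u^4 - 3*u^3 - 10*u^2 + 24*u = (u - 2)*(u^3 - u^2 - 12*u) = u*(u - 2)*(u^2 - u - 12) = u*(u - 4)*(u - 2)*(u + 3)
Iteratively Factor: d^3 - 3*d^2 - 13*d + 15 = (d + 3)*(d^2 - 6*d + 5) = (d - 1)*(d + 3)*(d - 5)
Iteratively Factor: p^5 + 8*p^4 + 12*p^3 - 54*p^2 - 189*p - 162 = (p + 3)*(p^4 + 5*p^3 - 3*p^2 - 45*p - 54) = (p + 2)*(p + 3)*(p^3 + 3*p^2 - 9*p - 27) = (p + 2)*(p + 3)^2*(p^2 - 9) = (p - 3)*(p + 2)*(p + 3)^2*(p + 3)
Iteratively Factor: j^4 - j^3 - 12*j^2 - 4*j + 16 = (j + 2)*(j^3 - 3*j^2 - 6*j + 8) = (j - 1)*(j + 2)*(j^2 - 2*j - 8) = (j - 4)*(j - 1)*(j + 2)*(j + 2)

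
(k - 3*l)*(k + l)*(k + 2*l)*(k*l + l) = k^4*l + k^3*l - 7*k^2*l^3 - 6*k*l^4 - 7*k*l^3 - 6*l^4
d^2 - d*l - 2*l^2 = (d - 2*l)*(d + l)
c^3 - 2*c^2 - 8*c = c*(c - 4)*(c + 2)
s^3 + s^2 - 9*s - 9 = (s - 3)*(s + 1)*(s + 3)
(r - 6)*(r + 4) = r^2 - 2*r - 24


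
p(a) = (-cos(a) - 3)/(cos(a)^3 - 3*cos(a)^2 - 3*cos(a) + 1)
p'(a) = (-cos(a) - 3)*(3*sin(a)*cos(a)^2 - 6*sin(a)*cos(a) - 3*sin(a))/(cos(a)^3 - 3*cos(a)^2 - 3*cos(a) + 1)^2 + sin(a)/(cos(a)^3 - 3*cos(a)^2 - 3*cos(a) + 1)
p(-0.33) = 1.07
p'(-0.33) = -0.48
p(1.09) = 3.72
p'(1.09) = 17.26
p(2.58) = -2.75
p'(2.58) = -7.22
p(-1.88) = -1.68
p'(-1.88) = -1.48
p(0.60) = 1.29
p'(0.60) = 1.27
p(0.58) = 1.27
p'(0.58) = 1.18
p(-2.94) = -16.97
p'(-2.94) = 162.65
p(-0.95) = 2.29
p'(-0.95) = -6.01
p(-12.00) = 1.25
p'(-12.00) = 1.12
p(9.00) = -4.29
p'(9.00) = -17.18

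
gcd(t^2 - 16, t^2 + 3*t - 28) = t - 4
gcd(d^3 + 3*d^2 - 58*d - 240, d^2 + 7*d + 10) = d + 5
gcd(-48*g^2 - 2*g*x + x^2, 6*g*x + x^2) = 6*g + x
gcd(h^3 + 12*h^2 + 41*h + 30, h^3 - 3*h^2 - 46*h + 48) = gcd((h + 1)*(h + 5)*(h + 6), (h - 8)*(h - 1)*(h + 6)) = h + 6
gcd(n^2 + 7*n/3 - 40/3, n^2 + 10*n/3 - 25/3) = n + 5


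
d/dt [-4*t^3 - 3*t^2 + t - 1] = -12*t^2 - 6*t + 1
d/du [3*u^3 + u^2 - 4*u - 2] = 9*u^2 + 2*u - 4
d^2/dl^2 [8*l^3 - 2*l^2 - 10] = 48*l - 4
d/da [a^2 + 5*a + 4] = 2*a + 5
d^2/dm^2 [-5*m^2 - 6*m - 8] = -10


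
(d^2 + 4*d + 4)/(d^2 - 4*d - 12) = (d + 2)/(d - 6)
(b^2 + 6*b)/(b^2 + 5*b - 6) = b/(b - 1)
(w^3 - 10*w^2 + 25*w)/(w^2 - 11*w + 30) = w*(w - 5)/(w - 6)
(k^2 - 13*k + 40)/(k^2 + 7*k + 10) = (k^2 - 13*k + 40)/(k^2 + 7*k + 10)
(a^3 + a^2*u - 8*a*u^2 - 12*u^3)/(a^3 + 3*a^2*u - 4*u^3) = (-a + 3*u)/(-a + u)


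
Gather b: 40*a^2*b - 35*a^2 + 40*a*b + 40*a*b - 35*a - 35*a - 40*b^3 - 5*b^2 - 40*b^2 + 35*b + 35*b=-35*a^2 - 70*a - 40*b^3 - 45*b^2 + b*(40*a^2 + 80*a + 70)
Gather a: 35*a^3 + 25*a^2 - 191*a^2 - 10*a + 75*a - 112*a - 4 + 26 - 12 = 35*a^3 - 166*a^2 - 47*a + 10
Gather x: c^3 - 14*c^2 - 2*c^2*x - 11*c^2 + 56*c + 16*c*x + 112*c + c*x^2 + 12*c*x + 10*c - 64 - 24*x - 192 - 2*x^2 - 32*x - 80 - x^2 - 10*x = c^3 - 25*c^2 + 178*c + x^2*(c - 3) + x*(-2*c^2 + 28*c - 66) - 336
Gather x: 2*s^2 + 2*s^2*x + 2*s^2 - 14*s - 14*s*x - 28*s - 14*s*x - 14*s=4*s^2 - 56*s + x*(2*s^2 - 28*s)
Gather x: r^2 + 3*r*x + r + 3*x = r^2 + r + x*(3*r + 3)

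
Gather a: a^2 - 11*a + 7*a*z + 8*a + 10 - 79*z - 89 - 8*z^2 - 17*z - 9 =a^2 + a*(7*z - 3) - 8*z^2 - 96*z - 88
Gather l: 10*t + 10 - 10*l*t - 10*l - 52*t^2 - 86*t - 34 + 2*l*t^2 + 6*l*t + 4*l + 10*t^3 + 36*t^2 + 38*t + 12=l*(2*t^2 - 4*t - 6) + 10*t^3 - 16*t^2 - 38*t - 12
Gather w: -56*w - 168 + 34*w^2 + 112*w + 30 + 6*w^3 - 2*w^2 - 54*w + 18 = 6*w^3 + 32*w^2 + 2*w - 120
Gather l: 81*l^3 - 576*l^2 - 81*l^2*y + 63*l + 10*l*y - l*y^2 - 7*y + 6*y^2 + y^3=81*l^3 + l^2*(-81*y - 576) + l*(-y^2 + 10*y + 63) + y^3 + 6*y^2 - 7*y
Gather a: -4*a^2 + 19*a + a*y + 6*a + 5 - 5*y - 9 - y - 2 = -4*a^2 + a*(y + 25) - 6*y - 6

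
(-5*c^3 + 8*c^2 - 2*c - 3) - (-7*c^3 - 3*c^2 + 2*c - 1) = 2*c^3 + 11*c^2 - 4*c - 2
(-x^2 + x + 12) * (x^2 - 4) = -x^4 + x^3 + 16*x^2 - 4*x - 48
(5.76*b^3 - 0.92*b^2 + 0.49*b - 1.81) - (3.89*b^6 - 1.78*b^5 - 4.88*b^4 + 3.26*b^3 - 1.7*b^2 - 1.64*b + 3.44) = -3.89*b^6 + 1.78*b^5 + 4.88*b^4 + 2.5*b^3 + 0.78*b^2 + 2.13*b - 5.25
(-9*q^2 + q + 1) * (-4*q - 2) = 36*q^3 + 14*q^2 - 6*q - 2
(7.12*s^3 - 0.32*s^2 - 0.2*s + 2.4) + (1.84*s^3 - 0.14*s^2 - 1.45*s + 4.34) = 8.96*s^3 - 0.46*s^2 - 1.65*s + 6.74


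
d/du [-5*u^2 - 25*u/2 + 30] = -10*u - 25/2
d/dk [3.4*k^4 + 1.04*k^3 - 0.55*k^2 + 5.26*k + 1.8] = 13.6*k^3 + 3.12*k^2 - 1.1*k + 5.26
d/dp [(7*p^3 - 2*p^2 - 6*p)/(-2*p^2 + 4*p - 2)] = (-7*p^3 + 21*p^2 - 10*p - 6)/(2*(p^3 - 3*p^2 + 3*p - 1))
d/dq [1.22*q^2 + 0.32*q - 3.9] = 2.44*q + 0.32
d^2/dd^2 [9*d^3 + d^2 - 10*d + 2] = 54*d + 2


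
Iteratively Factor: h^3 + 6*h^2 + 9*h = (h + 3)*(h^2 + 3*h) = h*(h + 3)*(h + 3)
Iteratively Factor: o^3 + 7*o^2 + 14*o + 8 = (o + 2)*(o^2 + 5*o + 4) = (o + 2)*(o + 4)*(o + 1)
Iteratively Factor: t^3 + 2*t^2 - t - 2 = (t - 1)*(t^2 + 3*t + 2) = (t - 1)*(t + 2)*(t + 1)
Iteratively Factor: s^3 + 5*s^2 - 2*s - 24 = (s + 4)*(s^2 + s - 6) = (s - 2)*(s + 4)*(s + 3)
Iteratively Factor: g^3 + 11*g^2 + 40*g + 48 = (g + 4)*(g^2 + 7*g + 12) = (g + 3)*(g + 4)*(g + 4)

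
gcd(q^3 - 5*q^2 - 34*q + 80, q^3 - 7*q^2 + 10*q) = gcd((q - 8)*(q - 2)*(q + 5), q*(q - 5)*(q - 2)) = q - 2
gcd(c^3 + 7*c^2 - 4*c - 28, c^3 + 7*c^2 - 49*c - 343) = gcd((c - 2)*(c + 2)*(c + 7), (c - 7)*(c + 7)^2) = c + 7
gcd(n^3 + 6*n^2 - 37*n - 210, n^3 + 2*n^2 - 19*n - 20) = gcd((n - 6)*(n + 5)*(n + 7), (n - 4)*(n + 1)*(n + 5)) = n + 5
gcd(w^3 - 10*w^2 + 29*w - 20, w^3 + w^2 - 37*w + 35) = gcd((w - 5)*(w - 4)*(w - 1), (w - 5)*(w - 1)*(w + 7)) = w^2 - 6*w + 5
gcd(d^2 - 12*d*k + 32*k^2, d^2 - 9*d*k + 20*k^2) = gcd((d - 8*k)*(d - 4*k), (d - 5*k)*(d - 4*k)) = d - 4*k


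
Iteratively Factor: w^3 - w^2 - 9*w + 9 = (w - 1)*(w^2 - 9) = (w - 1)*(w + 3)*(w - 3)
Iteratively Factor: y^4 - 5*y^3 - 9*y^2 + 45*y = (y - 5)*(y^3 - 9*y) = y*(y - 5)*(y^2 - 9) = y*(y - 5)*(y - 3)*(y + 3)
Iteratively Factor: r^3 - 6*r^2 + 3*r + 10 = (r - 5)*(r^2 - r - 2) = (r - 5)*(r + 1)*(r - 2)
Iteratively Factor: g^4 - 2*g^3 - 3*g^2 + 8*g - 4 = (g - 2)*(g^3 - 3*g + 2) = (g - 2)*(g - 1)*(g^2 + g - 2) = (g - 2)*(g - 1)^2*(g + 2)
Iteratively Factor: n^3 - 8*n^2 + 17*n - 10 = (n - 1)*(n^2 - 7*n + 10) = (n - 5)*(n - 1)*(n - 2)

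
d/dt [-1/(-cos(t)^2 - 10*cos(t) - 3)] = 2*(cos(t) + 5)*sin(t)/(cos(t)^2 + 10*cos(t) + 3)^2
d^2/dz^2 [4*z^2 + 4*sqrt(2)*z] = 8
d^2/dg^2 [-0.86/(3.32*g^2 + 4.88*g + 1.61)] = (18.958528*g^2 + 27.866752*g - 0.86*(6.64*g + 4.88)*(13.28*g + 9.76) + 9.193744)/(3.32*g^2 + 4.88*g + 1.61)^3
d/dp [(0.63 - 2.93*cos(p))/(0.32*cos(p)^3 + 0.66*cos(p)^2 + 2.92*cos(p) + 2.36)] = (-1.8752*cos(p)^3 - 1.329*cos(p)^2 + 0.8316*cos(p) + 8.7544)*sin(p)/(0.1024*cos(p)^6 + 0.4224*cos(p)^5 + 2.3044*cos(p)^4 + 5.3648*cos(p)^3 + 11.6416*cos(p)^2 + 13.7824*cos(p) + 5.5696)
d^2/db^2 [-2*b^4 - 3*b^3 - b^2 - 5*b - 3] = -24*b^2 - 18*b - 2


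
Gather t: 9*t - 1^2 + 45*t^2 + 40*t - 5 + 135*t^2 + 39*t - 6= 180*t^2 + 88*t - 12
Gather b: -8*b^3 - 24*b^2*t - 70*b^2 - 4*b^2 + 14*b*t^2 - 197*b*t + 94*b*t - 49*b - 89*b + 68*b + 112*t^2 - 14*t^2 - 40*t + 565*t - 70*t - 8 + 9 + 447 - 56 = -8*b^3 + b^2*(-24*t - 74) + b*(14*t^2 - 103*t - 70) + 98*t^2 + 455*t + 392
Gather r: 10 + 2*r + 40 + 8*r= 10*r + 50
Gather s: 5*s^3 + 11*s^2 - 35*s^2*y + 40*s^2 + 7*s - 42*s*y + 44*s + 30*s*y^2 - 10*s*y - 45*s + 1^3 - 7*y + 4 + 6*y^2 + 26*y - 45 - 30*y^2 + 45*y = 5*s^3 + s^2*(51 - 35*y) + s*(30*y^2 - 52*y + 6) - 24*y^2 + 64*y - 40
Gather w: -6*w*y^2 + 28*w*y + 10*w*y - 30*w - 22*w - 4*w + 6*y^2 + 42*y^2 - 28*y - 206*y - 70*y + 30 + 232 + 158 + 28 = w*(-6*y^2 + 38*y - 56) + 48*y^2 - 304*y + 448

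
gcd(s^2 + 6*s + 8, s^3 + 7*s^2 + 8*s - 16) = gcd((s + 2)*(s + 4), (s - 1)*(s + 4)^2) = s + 4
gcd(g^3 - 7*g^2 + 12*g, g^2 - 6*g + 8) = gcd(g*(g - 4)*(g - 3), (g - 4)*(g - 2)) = g - 4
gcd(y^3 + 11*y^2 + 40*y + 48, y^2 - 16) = y + 4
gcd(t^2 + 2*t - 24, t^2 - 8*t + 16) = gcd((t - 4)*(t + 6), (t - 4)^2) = t - 4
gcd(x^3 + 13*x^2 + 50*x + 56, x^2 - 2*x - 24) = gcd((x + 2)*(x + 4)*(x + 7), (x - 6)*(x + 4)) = x + 4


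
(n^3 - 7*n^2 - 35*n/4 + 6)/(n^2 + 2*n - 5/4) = (2*n^2 - 13*n - 24)/(2*n + 5)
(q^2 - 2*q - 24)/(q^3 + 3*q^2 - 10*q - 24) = (q - 6)/(q^2 - q - 6)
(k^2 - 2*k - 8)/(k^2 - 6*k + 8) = (k + 2)/(k - 2)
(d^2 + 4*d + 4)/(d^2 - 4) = (d + 2)/(d - 2)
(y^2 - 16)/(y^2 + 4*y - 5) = (y^2 - 16)/(y^2 + 4*y - 5)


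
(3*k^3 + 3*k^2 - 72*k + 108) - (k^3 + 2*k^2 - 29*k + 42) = 2*k^3 + k^2 - 43*k + 66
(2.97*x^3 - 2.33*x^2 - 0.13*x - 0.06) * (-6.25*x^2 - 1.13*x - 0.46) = -18.5625*x^5 + 11.2064*x^4 + 2.0792*x^3 + 1.5937*x^2 + 0.1276*x + 0.0276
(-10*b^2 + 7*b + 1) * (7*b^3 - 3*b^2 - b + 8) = -70*b^5 + 79*b^4 - 4*b^3 - 90*b^2 + 55*b + 8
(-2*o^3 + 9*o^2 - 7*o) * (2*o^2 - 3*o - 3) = -4*o^5 + 24*o^4 - 35*o^3 - 6*o^2 + 21*o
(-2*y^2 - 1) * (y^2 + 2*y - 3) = -2*y^4 - 4*y^3 + 5*y^2 - 2*y + 3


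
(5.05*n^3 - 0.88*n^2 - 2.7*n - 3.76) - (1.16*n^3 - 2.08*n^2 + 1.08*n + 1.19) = 3.89*n^3 + 1.2*n^2 - 3.78*n - 4.95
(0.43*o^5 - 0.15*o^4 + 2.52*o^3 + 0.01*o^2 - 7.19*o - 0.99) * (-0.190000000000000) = -0.0817*o^5 + 0.0285*o^4 - 0.4788*o^3 - 0.0019*o^2 + 1.3661*o + 0.1881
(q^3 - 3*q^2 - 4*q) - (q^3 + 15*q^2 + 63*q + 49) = -18*q^2 - 67*q - 49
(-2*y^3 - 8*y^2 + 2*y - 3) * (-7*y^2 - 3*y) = 14*y^5 + 62*y^4 + 10*y^3 + 15*y^2 + 9*y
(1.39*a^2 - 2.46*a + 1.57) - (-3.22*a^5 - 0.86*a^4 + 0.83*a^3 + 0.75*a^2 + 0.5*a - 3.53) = 3.22*a^5 + 0.86*a^4 - 0.83*a^3 + 0.64*a^2 - 2.96*a + 5.1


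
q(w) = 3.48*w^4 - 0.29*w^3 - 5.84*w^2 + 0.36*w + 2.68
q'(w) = 13.92*w^3 - 0.87*w^2 - 11.68*w + 0.36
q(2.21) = 54.84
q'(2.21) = 120.55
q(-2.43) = 92.82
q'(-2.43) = -176.13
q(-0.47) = 1.42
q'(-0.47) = 4.21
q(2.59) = 115.99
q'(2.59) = 206.12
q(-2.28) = 68.98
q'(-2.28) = -142.52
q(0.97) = 0.35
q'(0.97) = 0.92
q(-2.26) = 66.17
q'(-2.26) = -138.37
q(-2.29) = 70.41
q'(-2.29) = -144.62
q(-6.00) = 4363.00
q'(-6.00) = -2967.60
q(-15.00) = 175837.03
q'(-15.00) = -47000.19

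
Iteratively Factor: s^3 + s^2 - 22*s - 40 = (s + 2)*(s^2 - s - 20) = (s - 5)*(s + 2)*(s + 4)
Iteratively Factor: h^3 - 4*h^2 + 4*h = (h - 2)*(h^2 - 2*h) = h*(h - 2)*(h - 2)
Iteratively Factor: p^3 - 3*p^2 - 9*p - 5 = (p + 1)*(p^2 - 4*p - 5) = (p - 5)*(p + 1)*(p + 1)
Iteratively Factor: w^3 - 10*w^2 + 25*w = (w - 5)*(w^2 - 5*w) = (w - 5)^2*(w)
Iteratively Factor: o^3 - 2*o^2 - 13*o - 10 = (o + 1)*(o^2 - 3*o - 10) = (o - 5)*(o + 1)*(o + 2)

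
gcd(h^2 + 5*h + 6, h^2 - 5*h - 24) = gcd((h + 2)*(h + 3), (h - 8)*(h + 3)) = h + 3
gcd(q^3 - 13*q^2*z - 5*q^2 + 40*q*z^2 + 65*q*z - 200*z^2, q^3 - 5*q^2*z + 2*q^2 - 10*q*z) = -q + 5*z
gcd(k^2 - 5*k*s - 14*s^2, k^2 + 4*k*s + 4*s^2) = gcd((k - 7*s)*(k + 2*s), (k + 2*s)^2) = k + 2*s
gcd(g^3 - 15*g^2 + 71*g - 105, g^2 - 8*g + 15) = g^2 - 8*g + 15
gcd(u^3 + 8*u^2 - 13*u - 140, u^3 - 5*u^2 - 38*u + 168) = u - 4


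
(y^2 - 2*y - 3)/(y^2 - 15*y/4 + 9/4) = 4*(y + 1)/(4*y - 3)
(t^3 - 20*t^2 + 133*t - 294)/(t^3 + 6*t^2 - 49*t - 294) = (t^2 - 13*t + 42)/(t^2 + 13*t + 42)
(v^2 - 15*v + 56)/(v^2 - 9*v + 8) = (v - 7)/(v - 1)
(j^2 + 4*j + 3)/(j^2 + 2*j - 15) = (j^2 + 4*j + 3)/(j^2 + 2*j - 15)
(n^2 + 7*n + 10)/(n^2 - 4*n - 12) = (n + 5)/(n - 6)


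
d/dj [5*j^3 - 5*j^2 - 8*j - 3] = 15*j^2 - 10*j - 8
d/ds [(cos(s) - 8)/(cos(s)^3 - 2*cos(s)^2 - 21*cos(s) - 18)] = (67*cos(s)/2 - 13*cos(2*s) + cos(3*s)/2 + 173)*sin(s)/((cos(s) - 6)^2*(cos(s) + 1)^2*(cos(s) + 3)^2)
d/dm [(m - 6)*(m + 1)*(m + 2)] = 3*m^2 - 6*m - 16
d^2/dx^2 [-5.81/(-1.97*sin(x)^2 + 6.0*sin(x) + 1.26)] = (90.192116*sin(x)^4 - 206.0226*sin(x)^3 + 131.558154*sin(x)^2 + 368.1216*sin(x) - 447.163164)/(-1.97*sin(x)^2 + 6.0*sin(x) + 1.26)^3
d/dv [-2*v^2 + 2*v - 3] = 2 - 4*v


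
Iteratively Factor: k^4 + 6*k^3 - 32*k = (k)*(k^3 + 6*k^2 - 32) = k*(k - 2)*(k^2 + 8*k + 16) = k*(k - 2)*(k + 4)*(k + 4)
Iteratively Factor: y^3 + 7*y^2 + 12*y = (y)*(y^2 + 7*y + 12) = y*(y + 4)*(y + 3)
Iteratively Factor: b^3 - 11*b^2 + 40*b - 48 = (b - 3)*(b^2 - 8*b + 16) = (b - 4)*(b - 3)*(b - 4)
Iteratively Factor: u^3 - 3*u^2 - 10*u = (u - 5)*(u^2 + 2*u) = u*(u - 5)*(u + 2)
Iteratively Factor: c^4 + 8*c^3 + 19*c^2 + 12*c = (c)*(c^3 + 8*c^2 + 19*c + 12) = c*(c + 1)*(c^2 + 7*c + 12) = c*(c + 1)*(c + 4)*(c + 3)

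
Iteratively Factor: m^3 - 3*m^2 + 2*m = (m - 1)*(m^2 - 2*m) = (m - 2)*(m - 1)*(m)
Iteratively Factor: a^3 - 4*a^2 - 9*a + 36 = (a + 3)*(a^2 - 7*a + 12) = (a - 4)*(a + 3)*(a - 3)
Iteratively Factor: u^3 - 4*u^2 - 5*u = (u - 5)*(u^2 + u) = u*(u - 5)*(u + 1)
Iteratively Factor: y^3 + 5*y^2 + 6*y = (y + 3)*(y^2 + 2*y) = (y + 2)*(y + 3)*(y)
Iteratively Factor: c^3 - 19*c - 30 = (c + 2)*(c^2 - 2*c - 15) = (c + 2)*(c + 3)*(c - 5)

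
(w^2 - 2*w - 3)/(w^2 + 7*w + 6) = (w - 3)/(w + 6)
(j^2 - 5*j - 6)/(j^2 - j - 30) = (j + 1)/(j + 5)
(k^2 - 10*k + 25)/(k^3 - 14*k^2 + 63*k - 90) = (k - 5)/(k^2 - 9*k + 18)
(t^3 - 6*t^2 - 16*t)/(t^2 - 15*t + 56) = t*(t + 2)/(t - 7)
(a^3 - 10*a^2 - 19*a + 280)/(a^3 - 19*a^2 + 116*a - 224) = (a + 5)/(a - 4)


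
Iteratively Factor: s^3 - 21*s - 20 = (s + 1)*(s^2 - s - 20) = (s + 1)*(s + 4)*(s - 5)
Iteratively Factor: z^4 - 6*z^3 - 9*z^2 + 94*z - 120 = (z - 5)*(z^3 - z^2 - 14*z + 24) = (z - 5)*(z + 4)*(z^2 - 5*z + 6) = (z - 5)*(z - 3)*(z + 4)*(z - 2)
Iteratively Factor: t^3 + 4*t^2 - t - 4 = (t + 1)*(t^2 + 3*t - 4) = (t + 1)*(t + 4)*(t - 1)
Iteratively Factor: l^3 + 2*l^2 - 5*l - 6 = (l + 3)*(l^2 - l - 2) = (l + 1)*(l + 3)*(l - 2)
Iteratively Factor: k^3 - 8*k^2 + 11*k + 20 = (k - 4)*(k^2 - 4*k - 5) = (k - 4)*(k + 1)*(k - 5)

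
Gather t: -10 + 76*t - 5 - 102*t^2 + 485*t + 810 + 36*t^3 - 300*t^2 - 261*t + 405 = 36*t^3 - 402*t^2 + 300*t + 1200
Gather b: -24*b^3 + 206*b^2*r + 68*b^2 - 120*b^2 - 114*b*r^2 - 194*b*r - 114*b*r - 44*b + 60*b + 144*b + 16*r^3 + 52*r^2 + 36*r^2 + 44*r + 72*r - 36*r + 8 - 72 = -24*b^3 + b^2*(206*r - 52) + b*(-114*r^2 - 308*r + 160) + 16*r^3 + 88*r^2 + 80*r - 64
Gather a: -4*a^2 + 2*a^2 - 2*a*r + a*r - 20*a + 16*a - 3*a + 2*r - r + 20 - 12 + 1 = -2*a^2 + a*(-r - 7) + r + 9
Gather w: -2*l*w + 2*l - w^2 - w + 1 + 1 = 2*l - w^2 + w*(-2*l - 1) + 2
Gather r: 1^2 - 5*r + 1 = 2 - 5*r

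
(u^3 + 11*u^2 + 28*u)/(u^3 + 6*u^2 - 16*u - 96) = u*(u + 7)/(u^2 + 2*u - 24)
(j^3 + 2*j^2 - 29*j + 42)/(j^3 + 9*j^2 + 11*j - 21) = (j^2 - 5*j + 6)/(j^2 + 2*j - 3)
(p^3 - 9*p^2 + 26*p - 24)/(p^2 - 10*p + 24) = (p^2 - 5*p + 6)/(p - 6)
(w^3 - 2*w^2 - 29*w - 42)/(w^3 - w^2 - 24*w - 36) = (w - 7)/(w - 6)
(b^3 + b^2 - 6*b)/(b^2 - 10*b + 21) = b*(b^2 + b - 6)/(b^2 - 10*b + 21)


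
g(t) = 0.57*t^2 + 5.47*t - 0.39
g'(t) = 1.14*t + 5.47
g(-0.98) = -5.20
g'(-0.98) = 4.35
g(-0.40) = -2.49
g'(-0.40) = 5.01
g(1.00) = 5.65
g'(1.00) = 6.61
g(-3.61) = -12.71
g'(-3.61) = 1.35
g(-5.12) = -13.45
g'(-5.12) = -0.37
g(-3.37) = -12.35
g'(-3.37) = 1.63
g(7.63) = 74.53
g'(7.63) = 14.17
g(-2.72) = -11.05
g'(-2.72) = 2.37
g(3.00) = 21.15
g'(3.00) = 8.89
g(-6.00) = -12.69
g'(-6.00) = -1.37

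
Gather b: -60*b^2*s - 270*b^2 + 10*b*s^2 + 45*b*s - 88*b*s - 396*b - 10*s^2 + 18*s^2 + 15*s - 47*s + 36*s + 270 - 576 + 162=b^2*(-60*s - 270) + b*(10*s^2 - 43*s - 396) + 8*s^2 + 4*s - 144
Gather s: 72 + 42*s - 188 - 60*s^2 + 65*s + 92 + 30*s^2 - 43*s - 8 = -30*s^2 + 64*s - 32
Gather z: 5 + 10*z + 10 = 10*z + 15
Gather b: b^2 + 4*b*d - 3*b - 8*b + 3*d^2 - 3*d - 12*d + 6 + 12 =b^2 + b*(4*d - 11) + 3*d^2 - 15*d + 18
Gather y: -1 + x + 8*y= x + 8*y - 1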